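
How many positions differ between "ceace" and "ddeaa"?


Comparing "ceace" and "ddeaa" position by position:
  Position 0: 'c' vs 'd' => DIFFER
  Position 1: 'e' vs 'd' => DIFFER
  Position 2: 'a' vs 'e' => DIFFER
  Position 3: 'c' vs 'a' => DIFFER
  Position 4: 'e' vs 'a' => DIFFER
Positions that differ: 5

5


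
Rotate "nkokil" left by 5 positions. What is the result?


Input: "nkokil", rotate left by 5
First 5 characters: "nkoki"
Remaining characters: "l"
Concatenate remaining + first: "l" + "nkoki" = "lnkoki"

lnkoki


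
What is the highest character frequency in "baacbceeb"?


Input: baacbceeb
Character counts:
  'a': 2
  'b': 3
  'c': 2
  'e': 2
Maximum frequency: 3

3


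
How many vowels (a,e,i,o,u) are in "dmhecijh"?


Input: dmhecijh
Checking each character:
  'd' at position 0: consonant
  'm' at position 1: consonant
  'h' at position 2: consonant
  'e' at position 3: vowel (running total: 1)
  'c' at position 4: consonant
  'i' at position 5: vowel (running total: 2)
  'j' at position 6: consonant
  'h' at position 7: consonant
Total vowels: 2

2


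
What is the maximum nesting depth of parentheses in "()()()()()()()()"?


Input: "()()()()()()()()"
Tracking depth:
  Position 0 '(': depth becomes 1
  Position 1 ')': depth becomes 0
  Position 2 '(': depth becomes 1
  Position 3 ')': depth becomes 0
  Position 4 '(': depth becomes 1
  Position 5 ')': depth becomes 0
  Position 6 '(': depth becomes 1
  Position 7 ')': depth becomes 0
  Position 8 '(': depth becomes 1
  Position 9 ')': depth becomes 0
  Position 10 '(': depth becomes 1
  Position 11 ')': depth becomes 0
  Position 12 '(': depth becomes 1
  Position 13 ')': depth becomes 0
  Position 14 '(': depth becomes 1
  Position 15 ')': depth becomes 0
Maximum depth reached: 1

1


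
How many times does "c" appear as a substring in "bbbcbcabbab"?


Searching for "c" in "bbbcbcabbab"
Scanning each position:
  Position 0: "b" => no
  Position 1: "b" => no
  Position 2: "b" => no
  Position 3: "c" => MATCH
  Position 4: "b" => no
  Position 5: "c" => MATCH
  Position 6: "a" => no
  Position 7: "b" => no
  Position 8: "b" => no
  Position 9: "a" => no
  Position 10: "b" => no
Total occurrences: 2

2


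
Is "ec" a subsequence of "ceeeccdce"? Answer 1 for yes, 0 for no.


Check if "ec" is a subsequence of "ceeeccdce"
Greedy scan:
  Position 0 ('c'): no match needed
  Position 1 ('e'): matches sub[0] = 'e'
  Position 2 ('e'): no match needed
  Position 3 ('e'): no match needed
  Position 4 ('c'): matches sub[1] = 'c'
  Position 5 ('c'): no match needed
  Position 6 ('d'): no match needed
  Position 7 ('c'): no match needed
  Position 8 ('e'): no match needed
All 2 characters matched => is a subsequence

1


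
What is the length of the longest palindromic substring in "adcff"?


Input: "adcff"
Checking substrings for palindromes:
  [3:5] "ff" (len 2) => palindrome
Longest palindromic substring: "ff" with length 2

2


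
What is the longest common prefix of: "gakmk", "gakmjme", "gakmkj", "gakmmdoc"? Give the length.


Words: gakmk, gakmjme, gakmkj, gakmmdoc
  Position 0: all 'g' => match
  Position 1: all 'a' => match
  Position 2: all 'k' => match
  Position 3: all 'm' => match
  Position 4: ('k', 'j', 'k', 'm') => mismatch, stop
LCP = "gakm" (length 4)

4


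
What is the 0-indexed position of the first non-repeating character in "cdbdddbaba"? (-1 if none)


Input: cdbdddbaba
Character frequencies:
  'a': 2
  'b': 3
  'c': 1
  'd': 4
Scanning left to right for freq == 1:
  Position 0 ('c'): unique! => answer = 0

0


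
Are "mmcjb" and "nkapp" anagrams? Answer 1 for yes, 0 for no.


Strings: "mmcjb", "nkapp"
Sorted first:  bcjmm
Sorted second: aknpp
Differ at position 0: 'b' vs 'a' => not anagrams

0


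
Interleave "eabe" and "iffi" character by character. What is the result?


Interleaving "eabe" and "iffi":
  Position 0: 'e' from first, 'i' from second => "ei"
  Position 1: 'a' from first, 'f' from second => "af"
  Position 2: 'b' from first, 'f' from second => "bf"
  Position 3: 'e' from first, 'i' from second => "ei"
Result: eiafbfei

eiafbfei


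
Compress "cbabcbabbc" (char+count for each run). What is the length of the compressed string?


Input: cbabcbabbc
Runs:
  'c' x 1 => "c1"
  'b' x 1 => "b1"
  'a' x 1 => "a1"
  'b' x 1 => "b1"
  'c' x 1 => "c1"
  'b' x 1 => "b1"
  'a' x 1 => "a1"
  'b' x 2 => "b2"
  'c' x 1 => "c1"
Compressed: "c1b1a1b1c1b1a1b2c1"
Compressed length: 18

18


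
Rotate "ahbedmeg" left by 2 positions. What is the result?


Input: "ahbedmeg", rotate left by 2
First 2 characters: "ah"
Remaining characters: "bedmeg"
Concatenate remaining + first: "bedmeg" + "ah" = "bedmegah"

bedmegah


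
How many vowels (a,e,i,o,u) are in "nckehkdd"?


Input: nckehkdd
Checking each character:
  'n' at position 0: consonant
  'c' at position 1: consonant
  'k' at position 2: consonant
  'e' at position 3: vowel (running total: 1)
  'h' at position 4: consonant
  'k' at position 5: consonant
  'd' at position 6: consonant
  'd' at position 7: consonant
Total vowels: 1

1


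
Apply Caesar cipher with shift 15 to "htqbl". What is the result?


Caesar cipher: shift "htqbl" by 15
  'h' (pos 7) + 15 = pos 22 = 'w'
  't' (pos 19) + 15 = pos 8 = 'i'
  'q' (pos 16) + 15 = pos 5 = 'f'
  'b' (pos 1) + 15 = pos 16 = 'q'
  'l' (pos 11) + 15 = pos 0 = 'a'
Result: wifqa

wifqa


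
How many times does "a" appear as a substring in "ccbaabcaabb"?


Searching for "a" in "ccbaabcaabb"
Scanning each position:
  Position 0: "c" => no
  Position 1: "c" => no
  Position 2: "b" => no
  Position 3: "a" => MATCH
  Position 4: "a" => MATCH
  Position 5: "b" => no
  Position 6: "c" => no
  Position 7: "a" => MATCH
  Position 8: "a" => MATCH
  Position 9: "b" => no
  Position 10: "b" => no
Total occurrences: 4

4


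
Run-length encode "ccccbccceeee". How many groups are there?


Input: ccccbccceeee
Scanning for consecutive runs:
  Group 1: 'c' x 4 (positions 0-3)
  Group 2: 'b' x 1 (positions 4-4)
  Group 3: 'c' x 3 (positions 5-7)
  Group 4: 'e' x 4 (positions 8-11)
Total groups: 4

4


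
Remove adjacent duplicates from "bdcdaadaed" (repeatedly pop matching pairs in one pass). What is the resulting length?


Input: bdcdaadaed
Stack-based adjacent duplicate removal:
  Read 'b': push. Stack: b
  Read 'd': push. Stack: bd
  Read 'c': push. Stack: bdc
  Read 'd': push. Stack: bdcd
  Read 'a': push. Stack: bdcda
  Read 'a': matches stack top 'a' => pop. Stack: bdcd
  Read 'd': matches stack top 'd' => pop. Stack: bdc
  Read 'a': push. Stack: bdca
  Read 'e': push. Stack: bdcae
  Read 'd': push. Stack: bdcaed
Final stack: "bdcaed" (length 6)

6


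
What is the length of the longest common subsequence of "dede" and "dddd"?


LCS of "dede" and "dddd"
DP table:
           d    d    d    d
      0    0    0    0    0
  d   0    1    1    1    1
  e   0    1    1    1    1
  d   0    1    2    2    2
  e   0    1    2    2    2
LCS length = dp[4][4] = 2

2


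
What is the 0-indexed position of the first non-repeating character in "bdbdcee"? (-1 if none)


Input: bdbdcee
Character frequencies:
  'b': 2
  'c': 1
  'd': 2
  'e': 2
Scanning left to right for freq == 1:
  Position 0 ('b'): freq=2, skip
  Position 1 ('d'): freq=2, skip
  Position 2 ('b'): freq=2, skip
  Position 3 ('d'): freq=2, skip
  Position 4 ('c'): unique! => answer = 4

4


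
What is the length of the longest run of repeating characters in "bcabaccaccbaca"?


Input: "bcabaccaccbaca"
Scanning for longest run:
  Position 1 ('c'): new char, reset run to 1
  Position 2 ('a'): new char, reset run to 1
  Position 3 ('b'): new char, reset run to 1
  Position 4 ('a'): new char, reset run to 1
  Position 5 ('c'): new char, reset run to 1
  Position 6 ('c'): continues run of 'c', length=2
  Position 7 ('a'): new char, reset run to 1
  Position 8 ('c'): new char, reset run to 1
  Position 9 ('c'): continues run of 'c', length=2
  Position 10 ('b'): new char, reset run to 1
  Position 11 ('a'): new char, reset run to 1
  Position 12 ('c'): new char, reset run to 1
  Position 13 ('a'): new char, reset run to 1
Longest run: 'c' with length 2

2


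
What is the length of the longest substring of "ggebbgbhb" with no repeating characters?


Input: "ggebbgbhb"
Sliding window (track last position of each char):
  Position 0 ('g'): window [0,0] length 1 -- new best
  Position 1 ('g'): repeat (last at 0), move window start to 1
  Position 1 ('g'): window [1,1] length 1
  Position 2 ('e'): window [1,2] length 2 -- new best
  Position 3 ('b'): window [1,3] length 3 -- new best
  Position 4 ('b'): repeat (last at 3), move window start to 4
  Position 4 ('b'): window [4,4] length 1
  Position 5 ('g'): window [4,5] length 2
  Position 6 ('b'): repeat (last at 4), move window start to 5
  Position 6 ('b'): window [5,6] length 2
  Position 7 ('h'): window [5,7] length 3
  Position 8 ('b'): repeat (last at 6), move window start to 7
  Position 8 ('b'): window [7,8] length 2
Longest substring with no repeats: "geb" with length 3

3


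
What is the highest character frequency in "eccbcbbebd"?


Input: eccbcbbebd
Character counts:
  'b': 4
  'c': 3
  'd': 1
  'e': 2
Maximum frequency: 4

4


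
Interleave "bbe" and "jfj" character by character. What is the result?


Interleaving "bbe" and "jfj":
  Position 0: 'b' from first, 'j' from second => "bj"
  Position 1: 'b' from first, 'f' from second => "bf"
  Position 2: 'e' from first, 'j' from second => "ej"
Result: bjbfej

bjbfej


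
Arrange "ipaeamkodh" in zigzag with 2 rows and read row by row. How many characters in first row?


Zigzag "ipaeamkodh" into 2 rows:
Placing characters:
  'i' => row 0
  'p' => row 1
  'a' => row 0
  'e' => row 1
  'a' => row 0
  'm' => row 1
  'k' => row 0
  'o' => row 1
  'd' => row 0
  'h' => row 1
Rows:
  Row 0: "iaakd"
  Row 1: "pemoh"
First row length: 5

5


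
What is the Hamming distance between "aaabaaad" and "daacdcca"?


Comparing "aaabaaad" and "daacdcca" position by position:
  Position 0: 'a' vs 'd' => differ
  Position 1: 'a' vs 'a' => same
  Position 2: 'a' vs 'a' => same
  Position 3: 'b' vs 'c' => differ
  Position 4: 'a' vs 'd' => differ
  Position 5: 'a' vs 'c' => differ
  Position 6: 'a' vs 'c' => differ
  Position 7: 'd' vs 'a' => differ
Total differences (Hamming distance): 6

6


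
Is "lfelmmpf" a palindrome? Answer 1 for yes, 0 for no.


Input: lfelmmpf
Reversed: fpmmlefl
  Compare pos 0 ('l') with pos 7 ('f'): MISMATCH
  Compare pos 1 ('f') with pos 6 ('p'): MISMATCH
  Compare pos 2 ('e') with pos 5 ('m'): MISMATCH
  Compare pos 3 ('l') with pos 4 ('m'): MISMATCH
Result: not a palindrome

0


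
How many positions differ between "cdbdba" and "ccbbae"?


Comparing "cdbdba" and "ccbbae" position by position:
  Position 0: 'c' vs 'c' => same
  Position 1: 'd' vs 'c' => DIFFER
  Position 2: 'b' vs 'b' => same
  Position 3: 'd' vs 'b' => DIFFER
  Position 4: 'b' vs 'a' => DIFFER
  Position 5: 'a' vs 'e' => DIFFER
Positions that differ: 4

4


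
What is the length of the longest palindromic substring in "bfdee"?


Input: "bfdee"
Checking substrings for palindromes:
  [3:5] "ee" (len 2) => palindrome
Longest palindromic substring: "ee" with length 2

2


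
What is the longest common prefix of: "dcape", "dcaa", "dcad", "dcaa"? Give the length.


Words: dcape, dcaa, dcad, dcaa
  Position 0: all 'd' => match
  Position 1: all 'c' => match
  Position 2: all 'a' => match
  Position 3: ('p', 'a', 'd', 'a') => mismatch, stop
LCP = "dca" (length 3)

3


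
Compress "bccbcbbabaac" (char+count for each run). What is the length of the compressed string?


Input: bccbcbbabaac
Runs:
  'b' x 1 => "b1"
  'c' x 2 => "c2"
  'b' x 1 => "b1"
  'c' x 1 => "c1"
  'b' x 2 => "b2"
  'a' x 1 => "a1"
  'b' x 1 => "b1"
  'a' x 2 => "a2"
  'c' x 1 => "c1"
Compressed: "b1c2b1c1b2a1b1a2c1"
Compressed length: 18

18


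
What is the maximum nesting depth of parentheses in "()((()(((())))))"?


Input: "()((()(((())))))"
Tracking depth:
  Position 0 '(': depth becomes 1
  Position 1 ')': depth becomes 0
  Position 2 '(': depth becomes 1
  Position 3 '(': depth becomes 2
  Position 4 '(': depth becomes 3
  Position 5 ')': depth becomes 2
  Position 6 '(': depth becomes 3
  Position 7 '(': depth becomes 4
  Position 8 '(': depth becomes 5
  Position 9 '(': depth becomes 6
  Position 10 ')': depth becomes 5
  Position 11 ')': depth becomes 4
  Position 12 ')': depth becomes 3
  Position 13 ')': depth becomes 2
  Position 14 ')': depth becomes 1
  Position 15 ')': depth becomes 0
Maximum depth reached: 6

6


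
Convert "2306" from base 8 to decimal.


Input: "2306" in base 8
Positional expansion:
  Digit '2' (value 2) x 8^3 = 1024
  Digit '3' (value 3) x 8^2 = 192
  Digit '0' (value 0) x 8^1 = 0
  Digit '6' (value 6) x 8^0 = 6
Sum = 1222

1222


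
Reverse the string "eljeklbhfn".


Input: eljeklbhfn
Reading characters right to left:
  Position 9: 'n'
  Position 8: 'f'
  Position 7: 'h'
  Position 6: 'b'
  Position 5: 'l'
  Position 4: 'k'
  Position 3: 'e'
  Position 2: 'j'
  Position 1: 'l'
  Position 0: 'e'
Reversed: nfhblkejle

nfhblkejle


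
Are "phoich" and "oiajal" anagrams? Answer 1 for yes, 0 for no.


Strings: "phoich", "oiajal"
Sorted first:  chhiop
Sorted second: aaijlo
Differ at position 0: 'c' vs 'a' => not anagrams

0


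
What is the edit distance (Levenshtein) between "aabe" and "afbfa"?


Computing edit distance: "aabe" -> "afbfa"
DP table:
           a    f    b    f    a
      0    1    2    3    4    5
  a   1    0    1    2    3    4
  a   2    1    1    2    3    3
  b   3    2    2    1    2    3
  e   4    3    3    2    2    3
Edit distance = dp[4][5] = 3

3


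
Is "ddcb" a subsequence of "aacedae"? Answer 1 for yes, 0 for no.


Check if "ddcb" is a subsequence of "aacedae"
Greedy scan:
  Position 0 ('a'): no match needed
  Position 1 ('a'): no match needed
  Position 2 ('c'): no match needed
  Position 3 ('e'): no match needed
  Position 4 ('d'): matches sub[0] = 'd'
  Position 5 ('a'): no match needed
  Position 6 ('e'): no match needed
Only matched 1/4 characters => not a subsequence

0


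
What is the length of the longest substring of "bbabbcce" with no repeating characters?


Input: "bbabbcce"
Sliding window (track last position of each char):
  Position 0 ('b'): window [0,0] length 1 -- new best
  Position 1 ('b'): repeat (last at 0), move window start to 1
  Position 1 ('b'): window [1,1] length 1
  Position 2 ('a'): window [1,2] length 2 -- new best
  Position 3 ('b'): repeat (last at 1), move window start to 2
  Position 3 ('b'): window [2,3] length 2
  Position 4 ('b'): repeat (last at 3), move window start to 4
  Position 4 ('b'): window [4,4] length 1
  Position 5 ('c'): window [4,5] length 2
  Position 6 ('c'): repeat (last at 5), move window start to 6
  Position 6 ('c'): window [6,6] length 1
  Position 7 ('e'): window [6,7] length 2
Longest substring with no repeats: "ba" with length 2

2


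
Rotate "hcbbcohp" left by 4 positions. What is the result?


Input: "hcbbcohp", rotate left by 4
First 4 characters: "hcbb"
Remaining characters: "cohp"
Concatenate remaining + first: "cohp" + "hcbb" = "cohphcbb"

cohphcbb


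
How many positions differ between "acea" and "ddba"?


Comparing "acea" and "ddba" position by position:
  Position 0: 'a' vs 'd' => DIFFER
  Position 1: 'c' vs 'd' => DIFFER
  Position 2: 'e' vs 'b' => DIFFER
  Position 3: 'a' vs 'a' => same
Positions that differ: 3

3


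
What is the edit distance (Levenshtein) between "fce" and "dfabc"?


Computing edit distance: "fce" -> "dfabc"
DP table:
           d    f    a    b    c
      0    1    2    3    4    5
  f   1    1    1    2    3    4
  c   2    2    2    2    3    3
  e   3    3    3    3    3    4
Edit distance = dp[3][5] = 4

4


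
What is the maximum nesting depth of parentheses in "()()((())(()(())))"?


Input: "()()((())(()(())))"
Tracking depth:
  Position 0 '(': depth becomes 1
  Position 1 ')': depth becomes 0
  Position 2 '(': depth becomes 1
  Position 3 ')': depth becomes 0
  Position 4 '(': depth becomes 1
  Position 5 '(': depth becomes 2
  Position 6 '(': depth becomes 3
  Position 7 ')': depth becomes 2
  Position 8 ')': depth becomes 1
  Position 9 '(': depth becomes 2
  Position 10 '(': depth becomes 3
  Position 11 ')': depth becomes 2
  Position 12 '(': depth becomes 3
  Position 13 '(': depth becomes 4
  Position 14 ')': depth becomes 3
  Position 15 ')': depth becomes 2
  Position 16 ')': depth becomes 1
  Position 17 ')': depth becomes 0
Maximum depth reached: 4

4


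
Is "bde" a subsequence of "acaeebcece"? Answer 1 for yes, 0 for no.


Check if "bde" is a subsequence of "acaeebcece"
Greedy scan:
  Position 0 ('a'): no match needed
  Position 1 ('c'): no match needed
  Position 2 ('a'): no match needed
  Position 3 ('e'): no match needed
  Position 4 ('e'): no match needed
  Position 5 ('b'): matches sub[0] = 'b'
  Position 6 ('c'): no match needed
  Position 7 ('e'): no match needed
  Position 8 ('c'): no match needed
  Position 9 ('e'): no match needed
Only matched 1/3 characters => not a subsequence

0


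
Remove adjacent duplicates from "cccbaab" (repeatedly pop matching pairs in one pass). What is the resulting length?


Input: cccbaab
Stack-based adjacent duplicate removal:
  Read 'c': push. Stack: c
  Read 'c': matches stack top 'c' => pop. Stack: (empty)
  Read 'c': push. Stack: c
  Read 'b': push. Stack: cb
  Read 'a': push. Stack: cba
  Read 'a': matches stack top 'a' => pop. Stack: cb
  Read 'b': matches stack top 'b' => pop. Stack: c
Final stack: "c" (length 1)

1


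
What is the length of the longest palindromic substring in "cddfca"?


Input: "cddfca"
Checking substrings for palindromes:
  [1:3] "dd" (len 2) => palindrome
Longest palindromic substring: "dd" with length 2

2


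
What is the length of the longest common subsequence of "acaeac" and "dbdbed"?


LCS of "acaeac" and "dbdbed"
DP table:
           d    b    d    b    e    d
      0    0    0    0    0    0    0
  a   0    0    0    0    0    0    0
  c   0    0    0    0    0    0    0
  a   0    0    0    0    0    0    0
  e   0    0    0    0    0    1    1
  a   0    0    0    0    0    1    1
  c   0    0    0    0    0    1    1
LCS length = dp[6][6] = 1

1


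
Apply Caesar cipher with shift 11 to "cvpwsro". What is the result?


Caesar cipher: shift "cvpwsro" by 11
  'c' (pos 2) + 11 = pos 13 = 'n'
  'v' (pos 21) + 11 = pos 6 = 'g'
  'p' (pos 15) + 11 = pos 0 = 'a'
  'w' (pos 22) + 11 = pos 7 = 'h'
  's' (pos 18) + 11 = pos 3 = 'd'
  'r' (pos 17) + 11 = pos 2 = 'c'
  'o' (pos 14) + 11 = pos 25 = 'z'
Result: ngahdcz

ngahdcz


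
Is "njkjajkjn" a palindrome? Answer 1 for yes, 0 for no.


Input: njkjajkjn
Reversed: njkjajkjn
  Compare pos 0 ('n') with pos 8 ('n'): match
  Compare pos 1 ('j') with pos 7 ('j'): match
  Compare pos 2 ('k') with pos 6 ('k'): match
  Compare pos 3 ('j') with pos 5 ('j'): match
Result: palindrome

1


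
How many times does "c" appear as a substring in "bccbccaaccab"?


Searching for "c" in "bccbccaaccab"
Scanning each position:
  Position 0: "b" => no
  Position 1: "c" => MATCH
  Position 2: "c" => MATCH
  Position 3: "b" => no
  Position 4: "c" => MATCH
  Position 5: "c" => MATCH
  Position 6: "a" => no
  Position 7: "a" => no
  Position 8: "c" => MATCH
  Position 9: "c" => MATCH
  Position 10: "a" => no
  Position 11: "b" => no
Total occurrences: 6

6


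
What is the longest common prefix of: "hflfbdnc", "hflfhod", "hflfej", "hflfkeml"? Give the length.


Words: hflfbdnc, hflfhod, hflfej, hflfkeml
  Position 0: all 'h' => match
  Position 1: all 'f' => match
  Position 2: all 'l' => match
  Position 3: all 'f' => match
  Position 4: ('b', 'h', 'e', 'k') => mismatch, stop
LCP = "hflf" (length 4)

4


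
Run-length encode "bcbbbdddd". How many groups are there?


Input: bcbbbdddd
Scanning for consecutive runs:
  Group 1: 'b' x 1 (positions 0-0)
  Group 2: 'c' x 1 (positions 1-1)
  Group 3: 'b' x 3 (positions 2-4)
  Group 4: 'd' x 4 (positions 5-8)
Total groups: 4

4


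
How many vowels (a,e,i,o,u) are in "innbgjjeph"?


Input: innbgjjeph
Checking each character:
  'i' at position 0: vowel (running total: 1)
  'n' at position 1: consonant
  'n' at position 2: consonant
  'b' at position 3: consonant
  'g' at position 4: consonant
  'j' at position 5: consonant
  'j' at position 6: consonant
  'e' at position 7: vowel (running total: 2)
  'p' at position 8: consonant
  'h' at position 9: consonant
Total vowels: 2

2


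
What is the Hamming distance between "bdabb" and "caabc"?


Comparing "bdabb" and "caabc" position by position:
  Position 0: 'b' vs 'c' => differ
  Position 1: 'd' vs 'a' => differ
  Position 2: 'a' vs 'a' => same
  Position 3: 'b' vs 'b' => same
  Position 4: 'b' vs 'c' => differ
Total differences (Hamming distance): 3

3


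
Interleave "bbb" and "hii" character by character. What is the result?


Interleaving "bbb" and "hii":
  Position 0: 'b' from first, 'h' from second => "bh"
  Position 1: 'b' from first, 'i' from second => "bi"
  Position 2: 'b' from first, 'i' from second => "bi"
Result: bhbibi

bhbibi


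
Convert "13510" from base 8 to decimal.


Input: "13510" in base 8
Positional expansion:
  Digit '1' (value 1) x 8^4 = 4096
  Digit '3' (value 3) x 8^3 = 1536
  Digit '5' (value 5) x 8^2 = 320
  Digit '1' (value 1) x 8^1 = 8
  Digit '0' (value 0) x 8^0 = 0
Sum = 5960

5960


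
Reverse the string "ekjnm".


Input: ekjnm
Reading characters right to left:
  Position 4: 'm'
  Position 3: 'n'
  Position 2: 'j'
  Position 1: 'k'
  Position 0: 'e'
Reversed: mnjke

mnjke


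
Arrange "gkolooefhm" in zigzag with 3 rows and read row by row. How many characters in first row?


Zigzag "gkolooefhm" into 3 rows:
Placing characters:
  'g' => row 0
  'k' => row 1
  'o' => row 2
  'l' => row 1
  'o' => row 0
  'o' => row 1
  'e' => row 2
  'f' => row 1
  'h' => row 0
  'm' => row 1
Rows:
  Row 0: "goh"
  Row 1: "klofm"
  Row 2: "oe"
First row length: 3

3


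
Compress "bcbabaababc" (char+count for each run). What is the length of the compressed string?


Input: bcbabaababc
Runs:
  'b' x 1 => "b1"
  'c' x 1 => "c1"
  'b' x 1 => "b1"
  'a' x 1 => "a1"
  'b' x 1 => "b1"
  'a' x 2 => "a2"
  'b' x 1 => "b1"
  'a' x 1 => "a1"
  'b' x 1 => "b1"
  'c' x 1 => "c1"
Compressed: "b1c1b1a1b1a2b1a1b1c1"
Compressed length: 20

20


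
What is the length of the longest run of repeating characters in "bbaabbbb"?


Input: "bbaabbbb"
Scanning for longest run:
  Position 1 ('b'): continues run of 'b', length=2
  Position 2 ('a'): new char, reset run to 1
  Position 3 ('a'): continues run of 'a', length=2
  Position 4 ('b'): new char, reset run to 1
  Position 5 ('b'): continues run of 'b', length=2
  Position 6 ('b'): continues run of 'b', length=3
  Position 7 ('b'): continues run of 'b', length=4
Longest run: 'b' with length 4

4


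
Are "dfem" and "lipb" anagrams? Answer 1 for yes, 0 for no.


Strings: "dfem", "lipb"
Sorted first:  defm
Sorted second: bilp
Differ at position 0: 'd' vs 'b' => not anagrams

0


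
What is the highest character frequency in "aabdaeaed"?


Input: aabdaeaed
Character counts:
  'a': 4
  'b': 1
  'd': 2
  'e': 2
Maximum frequency: 4

4


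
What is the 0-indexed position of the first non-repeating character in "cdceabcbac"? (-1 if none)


Input: cdceabcbac
Character frequencies:
  'a': 2
  'b': 2
  'c': 4
  'd': 1
  'e': 1
Scanning left to right for freq == 1:
  Position 0 ('c'): freq=4, skip
  Position 1 ('d'): unique! => answer = 1

1


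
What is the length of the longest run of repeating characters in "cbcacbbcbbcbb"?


Input: "cbcacbbcbbcbb"
Scanning for longest run:
  Position 1 ('b'): new char, reset run to 1
  Position 2 ('c'): new char, reset run to 1
  Position 3 ('a'): new char, reset run to 1
  Position 4 ('c'): new char, reset run to 1
  Position 5 ('b'): new char, reset run to 1
  Position 6 ('b'): continues run of 'b', length=2
  Position 7 ('c'): new char, reset run to 1
  Position 8 ('b'): new char, reset run to 1
  Position 9 ('b'): continues run of 'b', length=2
  Position 10 ('c'): new char, reset run to 1
  Position 11 ('b'): new char, reset run to 1
  Position 12 ('b'): continues run of 'b', length=2
Longest run: 'b' with length 2

2


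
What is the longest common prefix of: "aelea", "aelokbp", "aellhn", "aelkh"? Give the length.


Words: aelea, aelokbp, aellhn, aelkh
  Position 0: all 'a' => match
  Position 1: all 'e' => match
  Position 2: all 'l' => match
  Position 3: ('e', 'o', 'l', 'k') => mismatch, stop
LCP = "ael" (length 3)

3


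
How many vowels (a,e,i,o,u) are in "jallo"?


Input: jallo
Checking each character:
  'j' at position 0: consonant
  'a' at position 1: vowel (running total: 1)
  'l' at position 2: consonant
  'l' at position 3: consonant
  'o' at position 4: vowel (running total: 2)
Total vowels: 2

2


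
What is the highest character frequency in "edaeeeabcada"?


Input: edaeeeabcada
Character counts:
  'a': 4
  'b': 1
  'c': 1
  'd': 2
  'e': 4
Maximum frequency: 4

4


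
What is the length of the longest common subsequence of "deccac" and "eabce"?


LCS of "deccac" and "eabce"
DP table:
           e    a    b    c    e
      0    0    0    0    0    0
  d   0    0    0    0    0    0
  e   0    1    1    1    1    1
  c   0    1    1    1    2    2
  c   0    1    1    1    2    2
  a   0    1    2    2    2    2
  c   0    1    2    2    3    3
LCS length = dp[6][5] = 3

3


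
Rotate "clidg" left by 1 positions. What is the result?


Input: "clidg", rotate left by 1
First 1 characters: "c"
Remaining characters: "lidg"
Concatenate remaining + first: "lidg" + "c" = "lidgc"

lidgc


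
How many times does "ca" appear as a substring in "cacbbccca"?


Searching for "ca" in "cacbbccca"
Scanning each position:
  Position 0: "ca" => MATCH
  Position 1: "ac" => no
  Position 2: "cb" => no
  Position 3: "bb" => no
  Position 4: "bc" => no
  Position 5: "cc" => no
  Position 6: "cc" => no
  Position 7: "ca" => MATCH
Total occurrences: 2

2


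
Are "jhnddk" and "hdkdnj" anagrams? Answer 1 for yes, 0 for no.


Strings: "jhnddk", "hdkdnj"
Sorted first:  ddhjkn
Sorted second: ddhjkn
Sorted forms match => anagrams

1


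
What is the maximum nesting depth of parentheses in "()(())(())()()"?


Input: "()(())(())()()"
Tracking depth:
  Position 0 '(': depth becomes 1
  Position 1 ')': depth becomes 0
  Position 2 '(': depth becomes 1
  Position 3 '(': depth becomes 2
  Position 4 ')': depth becomes 1
  Position 5 ')': depth becomes 0
  Position 6 '(': depth becomes 1
  Position 7 '(': depth becomes 2
  Position 8 ')': depth becomes 1
  Position 9 ')': depth becomes 0
  Position 10 '(': depth becomes 1
  Position 11 ')': depth becomes 0
  Position 12 '(': depth becomes 1
  Position 13 ')': depth becomes 0
Maximum depth reached: 2

2


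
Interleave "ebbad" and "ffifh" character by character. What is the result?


Interleaving "ebbad" and "ffifh":
  Position 0: 'e' from first, 'f' from second => "ef"
  Position 1: 'b' from first, 'f' from second => "bf"
  Position 2: 'b' from first, 'i' from second => "bi"
  Position 3: 'a' from first, 'f' from second => "af"
  Position 4: 'd' from first, 'h' from second => "dh"
Result: efbfbiafdh

efbfbiafdh


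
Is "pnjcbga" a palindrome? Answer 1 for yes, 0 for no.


Input: pnjcbga
Reversed: agbcjnp
  Compare pos 0 ('p') with pos 6 ('a'): MISMATCH
  Compare pos 1 ('n') with pos 5 ('g'): MISMATCH
  Compare pos 2 ('j') with pos 4 ('b'): MISMATCH
Result: not a palindrome

0


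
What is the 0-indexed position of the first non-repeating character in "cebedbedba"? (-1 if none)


Input: cebedbedba
Character frequencies:
  'a': 1
  'b': 3
  'c': 1
  'd': 2
  'e': 3
Scanning left to right for freq == 1:
  Position 0 ('c'): unique! => answer = 0

0


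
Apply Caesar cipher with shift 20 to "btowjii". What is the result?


Caesar cipher: shift "btowjii" by 20
  'b' (pos 1) + 20 = pos 21 = 'v'
  't' (pos 19) + 20 = pos 13 = 'n'
  'o' (pos 14) + 20 = pos 8 = 'i'
  'w' (pos 22) + 20 = pos 16 = 'q'
  'j' (pos 9) + 20 = pos 3 = 'd'
  'i' (pos 8) + 20 = pos 2 = 'c'
  'i' (pos 8) + 20 = pos 2 = 'c'
Result: vniqdcc

vniqdcc


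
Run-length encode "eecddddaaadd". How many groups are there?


Input: eecddddaaadd
Scanning for consecutive runs:
  Group 1: 'e' x 2 (positions 0-1)
  Group 2: 'c' x 1 (positions 2-2)
  Group 3: 'd' x 4 (positions 3-6)
  Group 4: 'a' x 3 (positions 7-9)
  Group 5: 'd' x 2 (positions 10-11)
Total groups: 5

5


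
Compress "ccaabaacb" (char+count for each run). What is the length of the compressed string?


Input: ccaabaacb
Runs:
  'c' x 2 => "c2"
  'a' x 2 => "a2"
  'b' x 1 => "b1"
  'a' x 2 => "a2"
  'c' x 1 => "c1"
  'b' x 1 => "b1"
Compressed: "c2a2b1a2c1b1"
Compressed length: 12

12


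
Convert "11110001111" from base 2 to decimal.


Input: "11110001111" in base 2
Positional expansion:
  Digit '1' (value 1) x 2^10 = 1024
  Digit '1' (value 1) x 2^9 = 512
  Digit '1' (value 1) x 2^8 = 256
  Digit '1' (value 1) x 2^7 = 128
  Digit '0' (value 0) x 2^6 = 0
  Digit '0' (value 0) x 2^5 = 0
  Digit '0' (value 0) x 2^4 = 0
  Digit '1' (value 1) x 2^3 = 8
  Digit '1' (value 1) x 2^2 = 4
  Digit '1' (value 1) x 2^1 = 2
  Digit '1' (value 1) x 2^0 = 1
Sum = 1935

1935


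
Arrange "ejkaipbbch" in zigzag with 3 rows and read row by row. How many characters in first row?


Zigzag "ejkaipbbch" into 3 rows:
Placing characters:
  'e' => row 0
  'j' => row 1
  'k' => row 2
  'a' => row 1
  'i' => row 0
  'p' => row 1
  'b' => row 2
  'b' => row 1
  'c' => row 0
  'h' => row 1
Rows:
  Row 0: "eic"
  Row 1: "japbh"
  Row 2: "kb"
First row length: 3

3


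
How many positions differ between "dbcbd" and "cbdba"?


Comparing "dbcbd" and "cbdba" position by position:
  Position 0: 'd' vs 'c' => DIFFER
  Position 1: 'b' vs 'b' => same
  Position 2: 'c' vs 'd' => DIFFER
  Position 3: 'b' vs 'b' => same
  Position 4: 'd' vs 'a' => DIFFER
Positions that differ: 3

3


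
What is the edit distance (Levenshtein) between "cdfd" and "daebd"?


Computing edit distance: "cdfd" -> "daebd"
DP table:
           d    a    e    b    d
      0    1    2    3    4    5
  c   1    1    2    3    4    5
  d   2    1    2    3    4    4
  f   3    2    2    3    4    5
  d   4    3    3    3    4    4
Edit distance = dp[4][5] = 4

4


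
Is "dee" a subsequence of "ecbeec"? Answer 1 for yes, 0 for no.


Check if "dee" is a subsequence of "ecbeec"
Greedy scan:
  Position 0 ('e'): no match needed
  Position 1 ('c'): no match needed
  Position 2 ('b'): no match needed
  Position 3 ('e'): no match needed
  Position 4 ('e'): no match needed
  Position 5 ('c'): no match needed
Only matched 0/3 characters => not a subsequence

0


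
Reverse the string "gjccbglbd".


Input: gjccbglbd
Reading characters right to left:
  Position 8: 'd'
  Position 7: 'b'
  Position 6: 'l'
  Position 5: 'g'
  Position 4: 'b'
  Position 3: 'c'
  Position 2: 'c'
  Position 1: 'j'
  Position 0: 'g'
Reversed: dblgbccjg

dblgbccjg


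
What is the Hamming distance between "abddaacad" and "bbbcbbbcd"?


Comparing "abddaacad" and "bbbcbbbcd" position by position:
  Position 0: 'a' vs 'b' => differ
  Position 1: 'b' vs 'b' => same
  Position 2: 'd' vs 'b' => differ
  Position 3: 'd' vs 'c' => differ
  Position 4: 'a' vs 'b' => differ
  Position 5: 'a' vs 'b' => differ
  Position 6: 'c' vs 'b' => differ
  Position 7: 'a' vs 'c' => differ
  Position 8: 'd' vs 'd' => same
Total differences (Hamming distance): 7

7


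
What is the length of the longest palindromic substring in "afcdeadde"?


Input: "afcdeadde"
Checking substrings for palindromes:
  [6:8] "dd" (len 2) => palindrome
Longest palindromic substring: "dd" with length 2

2


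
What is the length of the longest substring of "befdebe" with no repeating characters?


Input: "befdebe"
Sliding window (track last position of each char):
  Position 0 ('b'): window [0,0] length 1 -- new best
  Position 1 ('e'): window [0,1] length 2 -- new best
  Position 2 ('f'): window [0,2] length 3 -- new best
  Position 3 ('d'): window [0,3] length 4 -- new best
  Position 4 ('e'): repeat (last at 1), move window start to 2
  Position 4 ('e'): window [2,4] length 3
  Position 5 ('b'): window [2,5] length 4
  Position 6 ('e'): repeat (last at 4), move window start to 5
  Position 6 ('e'): window [5,6] length 2
Longest substring with no repeats: "befd" with length 4

4


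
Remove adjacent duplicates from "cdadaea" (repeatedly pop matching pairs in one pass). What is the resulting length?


Input: cdadaea
Stack-based adjacent duplicate removal:
  Read 'c': push. Stack: c
  Read 'd': push. Stack: cd
  Read 'a': push. Stack: cda
  Read 'd': push. Stack: cdad
  Read 'a': push. Stack: cdada
  Read 'e': push. Stack: cdadae
  Read 'a': push. Stack: cdadaea
Final stack: "cdadaea" (length 7)

7


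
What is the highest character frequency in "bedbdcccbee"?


Input: bedbdcccbee
Character counts:
  'b': 3
  'c': 3
  'd': 2
  'e': 3
Maximum frequency: 3

3


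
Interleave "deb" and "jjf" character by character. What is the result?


Interleaving "deb" and "jjf":
  Position 0: 'd' from first, 'j' from second => "dj"
  Position 1: 'e' from first, 'j' from second => "ej"
  Position 2: 'b' from first, 'f' from second => "bf"
Result: djejbf

djejbf


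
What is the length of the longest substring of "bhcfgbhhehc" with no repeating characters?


Input: "bhcfgbhhehc"
Sliding window (track last position of each char):
  Position 0 ('b'): window [0,0] length 1 -- new best
  Position 1 ('h'): window [0,1] length 2 -- new best
  Position 2 ('c'): window [0,2] length 3 -- new best
  Position 3 ('f'): window [0,3] length 4 -- new best
  Position 4 ('g'): window [0,4] length 5 -- new best
  Position 5 ('b'): repeat (last at 0), move window start to 1
  Position 5 ('b'): window [1,5] length 5
  Position 6 ('h'): repeat (last at 1), move window start to 2
  Position 6 ('h'): window [2,6] length 5
  Position 7 ('h'): repeat (last at 6), move window start to 7
  Position 7 ('h'): window [7,7] length 1
  Position 8 ('e'): window [7,8] length 2
  Position 9 ('h'): repeat (last at 7), move window start to 8
  Position 9 ('h'): window [8,9] length 2
  Position 10 ('c'): window [8,10] length 3
Longest substring with no repeats: "bhcfg" with length 5

5


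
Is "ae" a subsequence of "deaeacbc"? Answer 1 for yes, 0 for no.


Check if "ae" is a subsequence of "deaeacbc"
Greedy scan:
  Position 0 ('d'): no match needed
  Position 1 ('e'): no match needed
  Position 2 ('a'): matches sub[0] = 'a'
  Position 3 ('e'): matches sub[1] = 'e'
  Position 4 ('a'): no match needed
  Position 5 ('c'): no match needed
  Position 6 ('b'): no match needed
  Position 7 ('c'): no match needed
All 2 characters matched => is a subsequence

1


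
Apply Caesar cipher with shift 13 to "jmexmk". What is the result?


Caesar cipher: shift "jmexmk" by 13
  'j' (pos 9) + 13 = pos 22 = 'w'
  'm' (pos 12) + 13 = pos 25 = 'z'
  'e' (pos 4) + 13 = pos 17 = 'r'
  'x' (pos 23) + 13 = pos 10 = 'k'
  'm' (pos 12) + 13 = pos 25 = 'z'
  'k' (pos 10) + 13 = pos 23 = 'x'
Result: wzrkzx

wzrkzx


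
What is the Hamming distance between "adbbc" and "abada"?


Comparing "adbbc" and "abada" position by position:
  Position 0: 'a' vs 'a' => same
  Position 1: 'd' vs 'b' => differ
  Position 2: 'b' vs 'a' => differ
  Position 3: 'b' vs 'd' => differ
  Position 4: 'c' vs 'a' => differ
Total differences (Hamming distance): 4

4


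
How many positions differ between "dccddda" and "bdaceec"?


Comparing "dccddda" and "bdaceec" position by position:
  Position 0: 'd' vs 'b' => DIFFER
  Position 1: 'c' vs 'd' => DIFFER
  Position 2: 'c' vs 'a' => DIFFER
  Position 3: 'd' vs 'c' => DIFFER
  Position 4: 'd' vs 'e' => DIFFER
  Position 5: 'd' vs 'e' => DIFFER
  Position 6: 'a' vs 'c' => DIFFER
Positions that differ: 7

7


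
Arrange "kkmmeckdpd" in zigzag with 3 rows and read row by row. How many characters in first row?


Zigzag "kkmmeckdpd" into 3 rows:
Placing characters:
  'k' => row 0
  'k' => row 1
  'm' => row 2
  'm' => row 1
  'e' => row 0
  'c' => row 1
  'k' => row 2
  'd' => row 1
  'p' => row 0
  'd' => row 1
Rows:
  Row 0: "kep"
  Row 1: "kmcdd"
  Row 2: "mk"
First row length: 3

3


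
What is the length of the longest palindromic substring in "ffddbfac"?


Input: "ffddbfac"
Checking substrings for palindromes:
  [0:2] "ff" (len 2) => palindrome
  [2:4] "dd" (len 2) => palindrome
Longest palindromic substring: "ff" with length 2

2


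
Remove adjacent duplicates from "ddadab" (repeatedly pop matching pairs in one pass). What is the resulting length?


Input: ddadab
Stack-based adjacent duplicate removal:
  Read 'd': push. Stack: d
  Read 'd': matches stack top 'd' => pop. Stack: (empty)
  Read 'a': push. Stack: a
  Read 'd': push. Stack: ad
  Read 'a': push. Stack: ada
  Read 'b': push. Stack: adab
Final stack: "adab" (length 4)

4


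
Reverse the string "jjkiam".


Input: jjkiam
Reading characters right to left:
  Position 5: 'm'
  Position 4: 'a'
  Position 3: 'i'
  Position 2: 'k'
  Position 1: 'j'
  Position 0: 'j'
Reversed: maikjj

maikjj


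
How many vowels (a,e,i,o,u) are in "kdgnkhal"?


Input: kdgnkhal
Checking each character:
  'k' at position 0: consonant
  'd' at position 1: consonant
  'g' at position 2: consonant
  'n' at position 3: consonant
  'k' at position 4: consonant
  'h' at position 5: consonant
  'a' at position 6: vowel (running total: 1)
  'l' at position 7: consonant
Total vowels: 1

1


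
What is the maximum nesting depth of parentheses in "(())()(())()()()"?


Input: "(())()(())()()()"
Tracking depth:
  Position 0 '(': depth becomes 1
  Position 1 '(': depth becomes 2
  Position 2 ')': depth becomes 1
  Position 3 ')': depth becomes 0
  Position 4 '(': depth becomes 1
  Position 5 ')': depth becomes 0
  Position 6 '(': depth becomes 1
  Position 7 '(': depth becomes 2
  Position 8 ')': depth becomes 1
  Position 9 ')': depth becomes 0
  Position 10 '(': depth becomes 1
  Position 11 ')': depth becomes 0
  Position 12 '(': depth becomes 1
  Position 13 ')': depth becomes 0
  Position 14 '(': depth becomes 1
  Position 15 ')': depth becomes 0
Maximum depth reached: 2

2


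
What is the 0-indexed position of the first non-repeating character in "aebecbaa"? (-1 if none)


Input: aebecbaa
Character frequencies:
  'a': 3
  'b': 2
  'c': 1
  'e': 2
Scanning left to right for freq == 1:
  Position 0 ('a'): freq=3, skip
  Position 1 ('e'): freq=2, skip
  Position 2 ('b'): freq=2, skip
  Position 3 ('e'): freq=2, skip
  Position 4 ('c'): unique! => answer = 4

4


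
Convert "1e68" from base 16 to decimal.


Input: "1e68" in base 16
Positional expansion:
  Digit '1' (value 1) x 16^3 = 4096
  Digit 'e' (value 14) x 16^2 = 3584
  Digit '6' (value 6) x 16^1 = 96
  Digit '8' (value 8) x 16^0 = 8
Sum = 7784

7784


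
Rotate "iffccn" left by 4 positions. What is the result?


Input: "iffccn", rotate left by 4
First 4 characters: "iffc"
Remaining characters: "cn"
Concatenate remaining + first: "cn" + "iffc" = "cniffc"

cniffc


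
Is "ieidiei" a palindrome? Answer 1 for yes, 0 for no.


Input: ieidiei
Reversed: ieidiei
  Compare pos 0 ('i') with pos 6 ('i'): match
  Compare pos 1 ('e') with pos 5 ('e'): match
  Compare pos 2 ('i') with pos 4 ('i'): match
Result: palindrome

1


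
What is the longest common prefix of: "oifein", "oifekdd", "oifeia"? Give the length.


Words: oifein, oifekdd, oifeia
  Position 0: all 'o' => match
  Position 1: all 'i' => match
  Position 2: all 'f' => match
  Position 3: all 'e' => match
  Position 4: ('i', 'k', 'i') => mismatch, stop
LCP = "oife" (length 4)

4


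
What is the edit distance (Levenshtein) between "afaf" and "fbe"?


Computing edit distance: "afaf" -> "fbe"
DP table:
           f    b    e
      0    1    2    3
  a   1    1    2    3
  f   2    1    2    3
  a   3    2    2    3
  f   4    3    3    3
Edit distance = dp[4][3] = 3

3
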